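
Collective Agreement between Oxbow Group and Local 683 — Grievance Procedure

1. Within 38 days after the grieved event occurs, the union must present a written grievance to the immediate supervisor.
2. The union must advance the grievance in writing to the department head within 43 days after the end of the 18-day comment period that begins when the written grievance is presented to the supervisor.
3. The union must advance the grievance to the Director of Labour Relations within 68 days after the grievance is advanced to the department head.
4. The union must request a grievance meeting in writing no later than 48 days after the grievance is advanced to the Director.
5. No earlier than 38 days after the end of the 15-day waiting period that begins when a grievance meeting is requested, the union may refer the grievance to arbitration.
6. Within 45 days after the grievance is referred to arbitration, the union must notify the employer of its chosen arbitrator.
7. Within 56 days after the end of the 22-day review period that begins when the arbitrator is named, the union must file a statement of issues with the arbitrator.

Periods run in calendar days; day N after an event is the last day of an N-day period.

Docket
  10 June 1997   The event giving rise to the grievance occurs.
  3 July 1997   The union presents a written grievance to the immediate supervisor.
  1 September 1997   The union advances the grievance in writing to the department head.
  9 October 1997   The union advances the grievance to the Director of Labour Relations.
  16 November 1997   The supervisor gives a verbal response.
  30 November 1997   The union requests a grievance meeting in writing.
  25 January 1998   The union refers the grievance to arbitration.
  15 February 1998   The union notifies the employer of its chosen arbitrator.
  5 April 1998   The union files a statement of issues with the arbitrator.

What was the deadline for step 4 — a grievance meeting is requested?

Step 4 runs from 9 October 1997, when the grievance is advanced to the Director. 48 days after 9 October 1997 is 26 November 1997.

26 November 1997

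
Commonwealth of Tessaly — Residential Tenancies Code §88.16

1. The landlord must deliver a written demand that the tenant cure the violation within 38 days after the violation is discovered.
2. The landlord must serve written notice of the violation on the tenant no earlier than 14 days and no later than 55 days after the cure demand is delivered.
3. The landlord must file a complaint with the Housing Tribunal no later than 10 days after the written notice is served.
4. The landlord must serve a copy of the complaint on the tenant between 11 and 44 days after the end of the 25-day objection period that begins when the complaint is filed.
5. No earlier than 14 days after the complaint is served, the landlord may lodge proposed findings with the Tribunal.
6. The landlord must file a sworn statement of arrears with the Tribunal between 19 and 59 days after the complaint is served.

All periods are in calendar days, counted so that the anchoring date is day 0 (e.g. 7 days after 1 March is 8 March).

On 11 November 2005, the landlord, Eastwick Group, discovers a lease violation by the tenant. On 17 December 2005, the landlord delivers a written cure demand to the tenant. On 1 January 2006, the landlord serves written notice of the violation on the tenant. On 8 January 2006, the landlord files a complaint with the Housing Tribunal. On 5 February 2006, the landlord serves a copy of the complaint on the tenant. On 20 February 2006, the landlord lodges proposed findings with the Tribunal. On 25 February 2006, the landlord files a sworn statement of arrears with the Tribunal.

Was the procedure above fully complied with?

No

Step 1 — counting 38 days from 11 November 2005 (when the violation is discovered) gives a deadline of 19 December 2005; 17 December 2005 is within that limit.
Step 2 — 14 and 55 days from 17 December 2005 (when the cure demand is delivered) are 31 December 2005 and 10 February 2006 respectively; done 1 January 2006, which is between those dates.
Step 3 — counting 10 days from 1 January 2006 (when the written notice is served) gives a deadline of 11 January 2006; completed 8 January 2006, before the deadline.
Step 4 — 11 and 44 days from 2 February 2006 (end of the 25-day objection period, which began when the complaint is filed on 8 January 2006) are 13 February 2006 and 18 March 2006 respectively; done 5 February 2006 — 8 days before the window opened.
Later steps need not be reached.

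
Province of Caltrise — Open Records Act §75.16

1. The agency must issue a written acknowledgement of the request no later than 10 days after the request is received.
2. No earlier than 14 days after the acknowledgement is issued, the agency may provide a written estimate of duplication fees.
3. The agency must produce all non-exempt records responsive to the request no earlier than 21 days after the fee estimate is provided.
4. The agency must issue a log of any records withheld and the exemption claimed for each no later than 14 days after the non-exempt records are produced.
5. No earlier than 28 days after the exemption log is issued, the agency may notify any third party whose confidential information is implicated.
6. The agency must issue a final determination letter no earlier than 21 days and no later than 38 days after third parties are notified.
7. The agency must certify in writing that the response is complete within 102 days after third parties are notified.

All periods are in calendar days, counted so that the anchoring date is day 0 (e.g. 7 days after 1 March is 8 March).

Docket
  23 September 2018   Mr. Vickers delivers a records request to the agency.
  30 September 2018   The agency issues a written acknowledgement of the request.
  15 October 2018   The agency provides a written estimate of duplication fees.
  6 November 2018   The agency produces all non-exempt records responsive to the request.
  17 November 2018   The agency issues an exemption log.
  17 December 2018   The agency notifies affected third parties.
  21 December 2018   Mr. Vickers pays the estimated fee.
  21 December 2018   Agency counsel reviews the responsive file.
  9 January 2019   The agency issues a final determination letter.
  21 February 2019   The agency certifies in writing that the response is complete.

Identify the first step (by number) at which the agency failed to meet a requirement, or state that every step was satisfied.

None — every step was satisfied

Step 1: 10 days after 23 September 2018 (when the request is received) is 3 October 2018; 30 September 2018 is within that limit.
Step 2: the earliest permitted date is 14 days after 30 September 2018 (when the acknowledgement is issued), i.e. 14 October 2018; 15 October 2018 is on or after that date.
Step 3: the earliest permitted date is 21 days after 15 October 2018 (when the fee estimate is provided), i.e. 5 November 2018; 6 November 2018 is on or after that date.
Step 4: 14 days after 6 November 2018 (when the non-exempt records are produced) is 20 November 2018; completed 17 November 2018, before the deadline.
Step 5: the earliest permitted date is 28 days after 17 November 2018 (when the exemption log is issued), i.e. 15 December 2018; done 17 December 2018, after the minimum wait.
Step 6: the window is 21–38 days after 17 December 2018 (when third parties are notified), so 7 January 2019 through 24 January 2019; done 9 January 2019 — within the window.
Step 7: 102 days after 17 December 2018 (when third parties are notified) is 29 March 2019; 21 February 2019 is within that limit.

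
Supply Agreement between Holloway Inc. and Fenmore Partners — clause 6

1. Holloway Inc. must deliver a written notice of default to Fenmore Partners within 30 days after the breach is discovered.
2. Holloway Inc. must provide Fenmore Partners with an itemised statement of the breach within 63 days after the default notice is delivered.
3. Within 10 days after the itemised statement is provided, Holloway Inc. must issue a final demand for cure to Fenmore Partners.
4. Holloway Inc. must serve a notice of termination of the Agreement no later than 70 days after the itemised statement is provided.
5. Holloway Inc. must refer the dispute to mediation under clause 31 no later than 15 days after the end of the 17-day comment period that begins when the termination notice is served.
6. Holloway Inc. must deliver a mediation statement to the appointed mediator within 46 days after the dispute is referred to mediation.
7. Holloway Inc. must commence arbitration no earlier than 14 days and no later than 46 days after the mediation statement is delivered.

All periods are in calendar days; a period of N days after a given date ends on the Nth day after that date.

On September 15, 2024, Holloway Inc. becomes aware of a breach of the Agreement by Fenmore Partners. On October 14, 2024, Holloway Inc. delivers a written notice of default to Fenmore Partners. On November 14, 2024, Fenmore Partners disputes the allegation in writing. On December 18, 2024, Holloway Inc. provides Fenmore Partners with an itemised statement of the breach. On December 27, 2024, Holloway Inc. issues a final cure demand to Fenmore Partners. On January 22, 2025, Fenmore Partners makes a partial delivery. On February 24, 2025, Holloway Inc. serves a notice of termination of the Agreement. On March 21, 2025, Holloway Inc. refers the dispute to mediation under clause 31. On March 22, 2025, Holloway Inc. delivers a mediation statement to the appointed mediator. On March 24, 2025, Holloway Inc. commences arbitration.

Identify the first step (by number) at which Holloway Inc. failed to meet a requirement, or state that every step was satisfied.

(1) due by September 15, 2024 + 30 days = October 15, 2024; completed October 14, 2024, before the deadline.
(2) due by October 14, 2024 + 63 days = December 16, 2024; done December 18, 2024 — 2 days late.

Step 2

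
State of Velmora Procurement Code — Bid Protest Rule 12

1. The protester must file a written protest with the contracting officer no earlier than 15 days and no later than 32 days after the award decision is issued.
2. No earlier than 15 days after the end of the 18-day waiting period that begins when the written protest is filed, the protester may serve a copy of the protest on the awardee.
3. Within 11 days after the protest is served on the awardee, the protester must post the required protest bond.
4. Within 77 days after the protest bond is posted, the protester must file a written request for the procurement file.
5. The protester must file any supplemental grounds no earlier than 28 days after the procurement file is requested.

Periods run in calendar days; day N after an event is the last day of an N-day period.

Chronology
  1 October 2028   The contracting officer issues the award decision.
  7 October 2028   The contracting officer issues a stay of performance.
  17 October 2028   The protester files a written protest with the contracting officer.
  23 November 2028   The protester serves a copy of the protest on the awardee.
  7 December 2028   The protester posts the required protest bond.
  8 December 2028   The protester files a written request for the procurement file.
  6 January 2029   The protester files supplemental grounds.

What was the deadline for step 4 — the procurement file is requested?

Step 4 runs from 7 December 2028, when the protest bond is posted. 77 days after 7 December 2028 is 22 February 2029.

22 February 2029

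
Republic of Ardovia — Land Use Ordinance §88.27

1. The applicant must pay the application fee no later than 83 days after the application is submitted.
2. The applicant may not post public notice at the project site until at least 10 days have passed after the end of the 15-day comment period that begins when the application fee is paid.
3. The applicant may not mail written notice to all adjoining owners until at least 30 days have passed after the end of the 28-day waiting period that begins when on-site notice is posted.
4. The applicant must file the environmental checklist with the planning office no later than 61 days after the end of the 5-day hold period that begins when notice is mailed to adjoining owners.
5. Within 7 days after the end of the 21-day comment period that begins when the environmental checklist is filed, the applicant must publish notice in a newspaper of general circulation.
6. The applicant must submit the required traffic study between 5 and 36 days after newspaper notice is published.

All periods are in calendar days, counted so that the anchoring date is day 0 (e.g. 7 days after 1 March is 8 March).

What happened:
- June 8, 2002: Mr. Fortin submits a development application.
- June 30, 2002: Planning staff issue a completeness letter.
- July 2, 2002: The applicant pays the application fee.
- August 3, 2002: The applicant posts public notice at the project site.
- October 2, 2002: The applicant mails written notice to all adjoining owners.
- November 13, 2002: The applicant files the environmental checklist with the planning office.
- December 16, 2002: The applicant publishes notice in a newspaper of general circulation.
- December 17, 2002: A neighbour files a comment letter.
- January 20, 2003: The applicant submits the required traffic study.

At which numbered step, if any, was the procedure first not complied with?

(1) due by June 8, 2002 + 83 days = August 30, 2002; July 2, 2002 is within that limit.
(2) permitted from July 17, 2002 + 10 days = July 27, 2002 onward; done August 3, 2002, after the minimum wait.
(3) permitted from August 31, 2002 + 30 days = September 30, 2002 onward; October 2, 2002 is on or after that date.
(4) due by October 7, 2002 + 61 days = December 7, 2002; November 13, 2002 is within that limit.
(5) due by December 4, 2002 + 7 days = December 11, 2002; done December 16, 2002 — 5 days late.

Step 5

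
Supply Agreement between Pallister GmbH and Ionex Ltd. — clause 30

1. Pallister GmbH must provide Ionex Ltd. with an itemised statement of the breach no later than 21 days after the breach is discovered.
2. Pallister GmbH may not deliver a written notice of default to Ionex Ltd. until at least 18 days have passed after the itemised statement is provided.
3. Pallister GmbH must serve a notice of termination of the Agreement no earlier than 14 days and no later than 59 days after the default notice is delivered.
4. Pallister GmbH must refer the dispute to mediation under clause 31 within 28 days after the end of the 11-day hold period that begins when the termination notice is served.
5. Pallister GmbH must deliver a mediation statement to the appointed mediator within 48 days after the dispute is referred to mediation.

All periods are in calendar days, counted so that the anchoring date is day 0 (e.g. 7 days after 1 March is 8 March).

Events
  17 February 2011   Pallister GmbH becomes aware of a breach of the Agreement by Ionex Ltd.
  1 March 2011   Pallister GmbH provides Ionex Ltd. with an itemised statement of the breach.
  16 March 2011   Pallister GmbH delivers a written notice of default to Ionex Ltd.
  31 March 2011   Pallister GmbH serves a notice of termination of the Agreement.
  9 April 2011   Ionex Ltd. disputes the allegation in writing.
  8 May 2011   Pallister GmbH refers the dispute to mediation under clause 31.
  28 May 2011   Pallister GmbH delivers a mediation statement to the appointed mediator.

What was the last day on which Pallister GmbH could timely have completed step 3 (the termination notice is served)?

14 May 2011

Step 3 runs from 16 March 2011, when the default notice is delivered. The window is 14–59 days after 16 March 2011; it closes on 14 May 2011.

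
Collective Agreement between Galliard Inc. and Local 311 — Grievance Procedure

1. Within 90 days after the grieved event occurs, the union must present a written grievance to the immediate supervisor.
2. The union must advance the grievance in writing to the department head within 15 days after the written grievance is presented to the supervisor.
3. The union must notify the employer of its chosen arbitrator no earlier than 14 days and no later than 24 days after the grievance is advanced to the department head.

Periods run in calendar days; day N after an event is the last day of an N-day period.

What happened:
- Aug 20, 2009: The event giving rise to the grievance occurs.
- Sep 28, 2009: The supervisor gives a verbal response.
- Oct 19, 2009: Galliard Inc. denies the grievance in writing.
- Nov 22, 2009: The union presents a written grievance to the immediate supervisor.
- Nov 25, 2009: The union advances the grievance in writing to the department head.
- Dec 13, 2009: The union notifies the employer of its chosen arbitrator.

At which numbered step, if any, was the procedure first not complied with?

Step 1

Step 1 — counting 90 days from Aug 20, 2009 (when the grieved event occurs) gives a deadline of Nov 18, 2009; done Nov 22, 2009 — 4 days late.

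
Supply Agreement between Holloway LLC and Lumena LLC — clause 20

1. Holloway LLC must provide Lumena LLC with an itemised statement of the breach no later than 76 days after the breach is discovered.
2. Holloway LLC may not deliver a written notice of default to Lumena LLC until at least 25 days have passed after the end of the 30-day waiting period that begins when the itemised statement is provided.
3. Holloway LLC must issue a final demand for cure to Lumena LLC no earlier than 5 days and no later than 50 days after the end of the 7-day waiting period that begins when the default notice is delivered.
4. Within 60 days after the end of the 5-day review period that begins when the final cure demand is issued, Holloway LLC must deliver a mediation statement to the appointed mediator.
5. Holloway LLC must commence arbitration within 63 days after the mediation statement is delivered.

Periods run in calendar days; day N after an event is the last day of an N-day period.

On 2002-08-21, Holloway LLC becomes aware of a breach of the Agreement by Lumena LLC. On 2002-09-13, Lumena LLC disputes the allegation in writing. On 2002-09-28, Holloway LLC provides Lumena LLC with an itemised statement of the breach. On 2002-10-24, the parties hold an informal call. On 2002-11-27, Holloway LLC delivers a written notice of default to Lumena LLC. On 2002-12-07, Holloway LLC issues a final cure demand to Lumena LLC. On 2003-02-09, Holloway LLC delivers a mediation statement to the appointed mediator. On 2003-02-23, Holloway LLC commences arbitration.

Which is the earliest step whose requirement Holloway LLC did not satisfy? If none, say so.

Step 1 — counting 76 days from 2002-08-21 (when the breach is discovered) gives a deadline of 2002-11-05; completed 2002-09-28, before the deadline.
Step 2 — must wait 25 days from 2002-10-28 (end of the 30-day waiting period, which began when the itemised statement is provided on 2002-09-28), so not before 2002-11-22; done 2002-11-27 — permitted.
Step 3 — 5 and 50 days from 2002-12-04 (end of the 7-day waiting period, which began when the default notice is delivered on 2002-11-27) are 2002-12-09 and 2003-01-23 respectively; 2002-12-07 is 2 days too early.
That is the first point of non-compliance.

Step 3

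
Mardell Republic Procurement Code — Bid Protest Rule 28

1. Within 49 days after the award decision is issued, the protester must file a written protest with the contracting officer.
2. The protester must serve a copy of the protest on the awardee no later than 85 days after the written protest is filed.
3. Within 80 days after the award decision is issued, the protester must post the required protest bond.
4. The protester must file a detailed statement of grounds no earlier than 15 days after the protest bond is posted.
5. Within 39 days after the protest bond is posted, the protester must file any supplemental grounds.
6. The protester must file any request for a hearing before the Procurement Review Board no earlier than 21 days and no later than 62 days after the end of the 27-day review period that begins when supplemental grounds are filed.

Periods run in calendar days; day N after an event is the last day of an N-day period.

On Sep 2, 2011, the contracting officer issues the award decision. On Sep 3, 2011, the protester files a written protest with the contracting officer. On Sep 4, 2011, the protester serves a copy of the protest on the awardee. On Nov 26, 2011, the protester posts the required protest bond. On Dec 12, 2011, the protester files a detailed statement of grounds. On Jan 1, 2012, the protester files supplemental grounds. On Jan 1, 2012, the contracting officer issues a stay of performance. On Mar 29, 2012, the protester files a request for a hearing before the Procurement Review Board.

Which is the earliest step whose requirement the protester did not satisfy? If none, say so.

Step 3

Step 1: 49 days after Sep 2, 2011 (when the award decision is issued) is Oct 21, 2011; completed Sep 3, 2011, before the deadline.
Step 2: 85 days after Sep 3, 2011 (when the written protest is filed) is Nov 27, 2011; Sep 4, 2011 is within that limit.
Step 3: 80 days after Sep 2, 2011 (when the award decision is issued) is Nov 21, 2011; not done until Nov 26, 2011, 5 days after the deadline.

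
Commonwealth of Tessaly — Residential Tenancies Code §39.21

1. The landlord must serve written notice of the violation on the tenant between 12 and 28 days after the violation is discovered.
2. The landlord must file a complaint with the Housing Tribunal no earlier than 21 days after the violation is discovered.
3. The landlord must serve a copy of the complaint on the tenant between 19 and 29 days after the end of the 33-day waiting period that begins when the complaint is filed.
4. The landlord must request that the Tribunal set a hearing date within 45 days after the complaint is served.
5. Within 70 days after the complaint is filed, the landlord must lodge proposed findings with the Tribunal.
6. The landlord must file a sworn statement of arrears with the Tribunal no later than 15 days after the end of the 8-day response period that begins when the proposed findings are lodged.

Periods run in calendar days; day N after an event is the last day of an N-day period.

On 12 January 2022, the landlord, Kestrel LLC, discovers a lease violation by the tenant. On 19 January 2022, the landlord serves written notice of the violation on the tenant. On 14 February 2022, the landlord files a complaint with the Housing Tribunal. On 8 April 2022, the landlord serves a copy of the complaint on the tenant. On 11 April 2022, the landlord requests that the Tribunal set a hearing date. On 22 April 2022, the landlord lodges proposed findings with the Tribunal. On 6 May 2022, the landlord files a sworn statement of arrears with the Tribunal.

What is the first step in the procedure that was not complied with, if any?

Step 1: the window is 12–28 days after 12 January 2022 (when the violation is discovered), so 24 January 2022 through 9 February 2022; 19 January 2022 is 5 days too early.
No need to go further; step 1 was not satisfied.

Step 1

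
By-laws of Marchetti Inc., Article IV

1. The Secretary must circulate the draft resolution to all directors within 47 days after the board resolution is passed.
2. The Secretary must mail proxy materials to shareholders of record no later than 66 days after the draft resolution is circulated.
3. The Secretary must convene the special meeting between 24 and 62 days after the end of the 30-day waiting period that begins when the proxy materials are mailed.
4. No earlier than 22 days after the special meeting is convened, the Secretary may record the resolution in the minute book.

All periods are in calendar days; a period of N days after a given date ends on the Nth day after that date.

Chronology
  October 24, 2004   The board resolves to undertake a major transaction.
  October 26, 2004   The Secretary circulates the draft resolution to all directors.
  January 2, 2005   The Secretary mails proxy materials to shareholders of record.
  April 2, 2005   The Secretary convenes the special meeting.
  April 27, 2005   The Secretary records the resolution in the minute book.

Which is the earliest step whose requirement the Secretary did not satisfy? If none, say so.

Step 2

Step 1 — counting 47 days from October 24, 2004 (when the board resolution is passed) gives a deadline of December 10, 2004; completed October 26, 2004, before the deadline.
Step 2 — counting 66 days from October 26, 2004 (when the draft resolution is circulated) gives a deadline of December 31, 2004; January 2, 2005 misses that deadline by 2 days.
The analysis stops there.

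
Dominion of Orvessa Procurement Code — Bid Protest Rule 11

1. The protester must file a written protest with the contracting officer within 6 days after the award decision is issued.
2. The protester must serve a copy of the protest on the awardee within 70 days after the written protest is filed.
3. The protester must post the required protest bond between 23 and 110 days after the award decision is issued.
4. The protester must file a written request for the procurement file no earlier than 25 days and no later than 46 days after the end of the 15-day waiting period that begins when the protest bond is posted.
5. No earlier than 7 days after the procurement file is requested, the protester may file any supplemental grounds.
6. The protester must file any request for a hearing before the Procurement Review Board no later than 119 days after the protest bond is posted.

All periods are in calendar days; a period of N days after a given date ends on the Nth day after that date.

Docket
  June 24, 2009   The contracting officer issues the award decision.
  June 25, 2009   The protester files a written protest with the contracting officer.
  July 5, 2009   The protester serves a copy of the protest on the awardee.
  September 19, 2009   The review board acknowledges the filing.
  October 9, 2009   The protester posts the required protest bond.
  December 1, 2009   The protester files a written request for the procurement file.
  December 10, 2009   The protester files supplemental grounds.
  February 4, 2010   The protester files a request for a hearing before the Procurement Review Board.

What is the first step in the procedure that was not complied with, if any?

Step 1: 6 days after June 24, 2009 (when the award decision is issued) is June 30, 2009; done June 25, 2009 — timely.
Step 2: 70 days after June 25, 2009 (when the written protest is filed) is September 3, 2009; done July 5, 2009 — timely.
Step 3: the window is 23–110 days after June 24, 2009 (when the award decision is issued), so July 17, 2009 through October 12, 2009; done October 9, 2009, which is between those dates.
Step 4: the window is 25–46 days after October 24, 2009 (end of the 15-day waiting period, which began when the protest bond is posted on October 9, 2009), so November 18, 2009 through December 9, 2009; done December 1, 2009 — within the window.
Step 5: the earliest permitted date is 7 days after December 1, 2009 (when the procurement file is requested), i.e. December 8, 2009; December 10, 2009 is on or after that date.
Step 6: 119 days after October 9, 2009 (when the protest bond is posted) is February 5, 2010; completed February 4, 2010, before the deadline.

None — every step was satisfied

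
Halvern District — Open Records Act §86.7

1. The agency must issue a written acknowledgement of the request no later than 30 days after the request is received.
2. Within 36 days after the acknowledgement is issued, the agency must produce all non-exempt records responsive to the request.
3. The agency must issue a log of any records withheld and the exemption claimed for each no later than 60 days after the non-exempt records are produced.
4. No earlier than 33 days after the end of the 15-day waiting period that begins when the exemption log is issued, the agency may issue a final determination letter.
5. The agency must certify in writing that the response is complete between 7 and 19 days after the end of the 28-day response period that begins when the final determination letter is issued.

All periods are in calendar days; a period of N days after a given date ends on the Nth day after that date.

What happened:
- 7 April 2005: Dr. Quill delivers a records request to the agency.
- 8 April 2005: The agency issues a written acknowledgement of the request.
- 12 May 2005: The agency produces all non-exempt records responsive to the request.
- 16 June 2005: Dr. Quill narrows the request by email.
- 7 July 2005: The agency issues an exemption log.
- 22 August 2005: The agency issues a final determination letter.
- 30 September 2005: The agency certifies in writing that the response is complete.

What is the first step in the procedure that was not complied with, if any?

Step 4

Step 1: 30 days after 7 April 2005 (when the request is received) is 7 May 2005; completed 8 April 2005, before the deadline.
Step 2: 36 days after 8 April 2005 (when the acknowledgement is issued) is 14 May 2005; completed 12 May 2005, before the deadline.
Step 3: 60 days after 12 May 2005 (when the non-exempt records are produced) is 11 July 2005; completed 7 July 2005, before the deadline.
Step 4: the earliest permitted date is 33 days after 22 July 2005 (end of the 15-day waiting period, which began when the exemption log is issued on 7 July 2005), i.e. 24 August 2005; 22 August 2005 is 2 days before the earliest permitted date.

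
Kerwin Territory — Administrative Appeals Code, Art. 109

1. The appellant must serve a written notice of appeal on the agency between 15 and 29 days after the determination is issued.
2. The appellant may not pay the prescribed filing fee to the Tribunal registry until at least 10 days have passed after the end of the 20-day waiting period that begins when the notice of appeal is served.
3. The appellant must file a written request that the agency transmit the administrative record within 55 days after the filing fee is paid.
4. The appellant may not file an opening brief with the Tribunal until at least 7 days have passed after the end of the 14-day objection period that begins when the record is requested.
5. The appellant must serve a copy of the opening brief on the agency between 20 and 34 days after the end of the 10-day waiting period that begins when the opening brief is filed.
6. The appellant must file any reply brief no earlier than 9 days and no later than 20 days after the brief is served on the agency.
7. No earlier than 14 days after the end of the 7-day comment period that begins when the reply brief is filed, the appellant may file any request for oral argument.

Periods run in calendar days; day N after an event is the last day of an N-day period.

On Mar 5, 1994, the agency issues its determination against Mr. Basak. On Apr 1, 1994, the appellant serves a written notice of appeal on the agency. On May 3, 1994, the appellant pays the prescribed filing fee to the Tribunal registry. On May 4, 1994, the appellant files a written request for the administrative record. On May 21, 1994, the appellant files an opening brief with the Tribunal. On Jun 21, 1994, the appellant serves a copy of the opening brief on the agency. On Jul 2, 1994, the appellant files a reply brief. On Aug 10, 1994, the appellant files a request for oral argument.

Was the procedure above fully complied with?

Step 1: the window is 15–29 days after Mar 5, 1994 (when the determination is issued), so Mar 20, 1994 through Apr 3, 1994; done Apr 1, 1994, which is between those dates.
Step 2: the earliest permitted date is 10 days after Apr 21, 1994 (end of the 20-day waiting period, which began when the notice of appeal is served on Apr 1, 1994), i.e. May 1, 1994; done May 3, 1994 — permitted.
Step 3: 55 days after May 3, 1994 (when the filing fee is paid) is Jun 27, 1994; completed May 4, 1994, before the deadline.
Step 4: the earliest permitted date is 7 days after May 18, 1994 (end of the 14-day objection period, which began when the record is requested on May 4, 1994), i.e. May 25, 1994; May 21, 1994 is 4 days before the earliest permitted date.

No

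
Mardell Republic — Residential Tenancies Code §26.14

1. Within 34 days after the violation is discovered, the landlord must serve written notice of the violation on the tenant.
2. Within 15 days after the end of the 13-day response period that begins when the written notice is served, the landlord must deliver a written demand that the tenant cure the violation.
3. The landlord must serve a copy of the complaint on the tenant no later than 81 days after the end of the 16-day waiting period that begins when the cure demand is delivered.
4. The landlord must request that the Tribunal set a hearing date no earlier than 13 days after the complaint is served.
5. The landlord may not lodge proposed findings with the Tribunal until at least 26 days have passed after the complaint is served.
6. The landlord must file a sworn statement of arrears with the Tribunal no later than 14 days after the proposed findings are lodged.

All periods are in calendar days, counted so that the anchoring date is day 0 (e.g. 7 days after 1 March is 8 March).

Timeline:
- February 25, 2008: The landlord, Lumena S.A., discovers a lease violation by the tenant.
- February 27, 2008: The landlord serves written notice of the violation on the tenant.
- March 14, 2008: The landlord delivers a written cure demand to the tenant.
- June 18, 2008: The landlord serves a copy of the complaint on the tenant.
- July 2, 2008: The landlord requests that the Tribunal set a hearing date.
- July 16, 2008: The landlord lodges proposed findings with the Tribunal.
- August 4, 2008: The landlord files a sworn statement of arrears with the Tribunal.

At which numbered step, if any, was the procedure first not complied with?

Step 6

(1) due by February 25, 2008 + 34 days = March 30, 2008; February 27, 2008 is within that limit.
(2) due by March 11, 2008 + 15 days = March 26, 2008; done March 14, 2008 — timely.
(3) due by March 30, 2008 + 81 days = June 19, 2008; completed June 18, 2008, before the deadline.
(4) permitted from June 18, 2008 + 13 days = July 1, 2008 onward; done July 2, 2008 — permitted.
(5) permitted from June 18, 2008 + 26 days = July 14, 2008 onward; July 16, 2008 is on or after that date.
(6) due by July 16, 2008 + 14 days = July 30, 2008; not done until August 4, 2008, 5 days after the deadline.
No need to go further; step 6 was not satisfied.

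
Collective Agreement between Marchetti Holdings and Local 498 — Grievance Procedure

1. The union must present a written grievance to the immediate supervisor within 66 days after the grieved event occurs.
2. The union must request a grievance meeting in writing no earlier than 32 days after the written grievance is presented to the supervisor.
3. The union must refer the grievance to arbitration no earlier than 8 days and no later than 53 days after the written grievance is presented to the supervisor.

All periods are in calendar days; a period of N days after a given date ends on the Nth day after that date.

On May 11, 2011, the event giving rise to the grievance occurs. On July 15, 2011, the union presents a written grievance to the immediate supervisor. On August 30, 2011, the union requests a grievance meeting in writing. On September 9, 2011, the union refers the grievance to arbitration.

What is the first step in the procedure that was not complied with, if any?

Step 3

Step 1: 66 days after May 11, 2011 (when the grieved event occurs) is July 16, 2011; completed July 15, 2011, before the deadline.
Step 2: the earliest permitted date is 32 days after July 15, 2011 (when the written grievance is presented to the supervisor), i.e. August 16, 2011; done August 30, 2011 — permitted.
Step 3: the window is 8–53 days after July 15, 2011 (when the written grievance is presented to the supervisor), so July 23, 2011 through September 6, 2011; September 9, 2011 is 3 days past the end of the window.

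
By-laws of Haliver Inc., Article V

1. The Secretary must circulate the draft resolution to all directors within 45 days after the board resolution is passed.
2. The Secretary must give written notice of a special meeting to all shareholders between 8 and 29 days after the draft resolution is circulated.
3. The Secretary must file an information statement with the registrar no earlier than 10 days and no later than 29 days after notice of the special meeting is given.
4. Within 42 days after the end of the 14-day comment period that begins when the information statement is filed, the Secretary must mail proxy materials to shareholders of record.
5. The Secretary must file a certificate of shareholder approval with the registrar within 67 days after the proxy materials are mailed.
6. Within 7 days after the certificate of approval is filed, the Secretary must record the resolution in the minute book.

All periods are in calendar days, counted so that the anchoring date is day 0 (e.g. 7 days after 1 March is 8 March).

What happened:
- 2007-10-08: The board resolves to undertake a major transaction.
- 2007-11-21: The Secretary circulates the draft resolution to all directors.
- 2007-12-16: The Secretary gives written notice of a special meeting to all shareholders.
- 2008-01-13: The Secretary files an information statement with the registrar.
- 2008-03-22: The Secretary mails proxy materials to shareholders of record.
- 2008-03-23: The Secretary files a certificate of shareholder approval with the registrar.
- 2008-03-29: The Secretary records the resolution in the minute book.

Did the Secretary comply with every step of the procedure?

(1) due by 2007-10-08 + 45 days = 2007-11-22; done 2007-11-21 — timely.
(2) the permitted window runs from 2007-11-21 + 8 = 2007-11-29 to 2007-11-21 + 29 = 2007-12-20; done 2007-12-16, which is between those dates.
(3) the permitted window runs from 2007-12-16 + 10 = 2007-12-26 to 2007-12-16 + 29 = 2008-01-14; 2008-01-13 falls inside that range.
(4) due by 2008-01-27 + 42 days = 2008-03-09; not done until 2008-03-22, 13 days after the deadline.

No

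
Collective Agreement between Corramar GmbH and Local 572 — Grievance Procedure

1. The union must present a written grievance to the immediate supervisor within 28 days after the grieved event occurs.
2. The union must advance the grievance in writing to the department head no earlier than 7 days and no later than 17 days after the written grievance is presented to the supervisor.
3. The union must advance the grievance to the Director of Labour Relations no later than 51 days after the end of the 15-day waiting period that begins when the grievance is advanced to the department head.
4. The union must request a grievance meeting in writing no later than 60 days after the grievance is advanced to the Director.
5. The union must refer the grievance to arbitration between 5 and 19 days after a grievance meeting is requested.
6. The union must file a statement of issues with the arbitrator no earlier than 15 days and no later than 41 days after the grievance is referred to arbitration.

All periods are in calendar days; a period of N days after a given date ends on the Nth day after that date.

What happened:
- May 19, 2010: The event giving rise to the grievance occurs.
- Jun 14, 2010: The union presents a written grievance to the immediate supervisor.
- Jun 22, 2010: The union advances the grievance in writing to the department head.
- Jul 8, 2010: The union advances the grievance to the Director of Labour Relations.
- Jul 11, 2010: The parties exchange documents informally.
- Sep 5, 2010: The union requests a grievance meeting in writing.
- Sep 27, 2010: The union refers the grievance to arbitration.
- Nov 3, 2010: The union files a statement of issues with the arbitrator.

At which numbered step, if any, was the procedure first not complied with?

Step 5

Step 1: 28 days after May 19, 2010 (when the grieved event occurs) is Jun 16, 2010; completed Jun 14, 2010, before the deadline.
Step 2: the window is 7–17 days after Jun 14, 2010 (when the written grievance is presented to the supervisor), so Jun 21, 2010 through Jul 1, 2010; Jun 22, 2010 falls inside that range.
Step 3: 51 days after Jul 7, 2010 (end of the 15-day waiting period, which began when the grievance is advanced to the department head on Jun 22, 2010) is Aug 27, 2010; done Jul 8, 2010 — timely.
Step 4: 60 days after Jul 8, 2010 (when the grievance is advanced to the Director) is Sep 6, 2010; done Sep 5, 2010 — timely.
Step 5: the window is 5–19 days after Sep 5, 2010 (when a grievance meeting is requested), so Sep 10, 2010 through Sep 24, 2010; done Sep 27, 2010 — 3 days after the window closed.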